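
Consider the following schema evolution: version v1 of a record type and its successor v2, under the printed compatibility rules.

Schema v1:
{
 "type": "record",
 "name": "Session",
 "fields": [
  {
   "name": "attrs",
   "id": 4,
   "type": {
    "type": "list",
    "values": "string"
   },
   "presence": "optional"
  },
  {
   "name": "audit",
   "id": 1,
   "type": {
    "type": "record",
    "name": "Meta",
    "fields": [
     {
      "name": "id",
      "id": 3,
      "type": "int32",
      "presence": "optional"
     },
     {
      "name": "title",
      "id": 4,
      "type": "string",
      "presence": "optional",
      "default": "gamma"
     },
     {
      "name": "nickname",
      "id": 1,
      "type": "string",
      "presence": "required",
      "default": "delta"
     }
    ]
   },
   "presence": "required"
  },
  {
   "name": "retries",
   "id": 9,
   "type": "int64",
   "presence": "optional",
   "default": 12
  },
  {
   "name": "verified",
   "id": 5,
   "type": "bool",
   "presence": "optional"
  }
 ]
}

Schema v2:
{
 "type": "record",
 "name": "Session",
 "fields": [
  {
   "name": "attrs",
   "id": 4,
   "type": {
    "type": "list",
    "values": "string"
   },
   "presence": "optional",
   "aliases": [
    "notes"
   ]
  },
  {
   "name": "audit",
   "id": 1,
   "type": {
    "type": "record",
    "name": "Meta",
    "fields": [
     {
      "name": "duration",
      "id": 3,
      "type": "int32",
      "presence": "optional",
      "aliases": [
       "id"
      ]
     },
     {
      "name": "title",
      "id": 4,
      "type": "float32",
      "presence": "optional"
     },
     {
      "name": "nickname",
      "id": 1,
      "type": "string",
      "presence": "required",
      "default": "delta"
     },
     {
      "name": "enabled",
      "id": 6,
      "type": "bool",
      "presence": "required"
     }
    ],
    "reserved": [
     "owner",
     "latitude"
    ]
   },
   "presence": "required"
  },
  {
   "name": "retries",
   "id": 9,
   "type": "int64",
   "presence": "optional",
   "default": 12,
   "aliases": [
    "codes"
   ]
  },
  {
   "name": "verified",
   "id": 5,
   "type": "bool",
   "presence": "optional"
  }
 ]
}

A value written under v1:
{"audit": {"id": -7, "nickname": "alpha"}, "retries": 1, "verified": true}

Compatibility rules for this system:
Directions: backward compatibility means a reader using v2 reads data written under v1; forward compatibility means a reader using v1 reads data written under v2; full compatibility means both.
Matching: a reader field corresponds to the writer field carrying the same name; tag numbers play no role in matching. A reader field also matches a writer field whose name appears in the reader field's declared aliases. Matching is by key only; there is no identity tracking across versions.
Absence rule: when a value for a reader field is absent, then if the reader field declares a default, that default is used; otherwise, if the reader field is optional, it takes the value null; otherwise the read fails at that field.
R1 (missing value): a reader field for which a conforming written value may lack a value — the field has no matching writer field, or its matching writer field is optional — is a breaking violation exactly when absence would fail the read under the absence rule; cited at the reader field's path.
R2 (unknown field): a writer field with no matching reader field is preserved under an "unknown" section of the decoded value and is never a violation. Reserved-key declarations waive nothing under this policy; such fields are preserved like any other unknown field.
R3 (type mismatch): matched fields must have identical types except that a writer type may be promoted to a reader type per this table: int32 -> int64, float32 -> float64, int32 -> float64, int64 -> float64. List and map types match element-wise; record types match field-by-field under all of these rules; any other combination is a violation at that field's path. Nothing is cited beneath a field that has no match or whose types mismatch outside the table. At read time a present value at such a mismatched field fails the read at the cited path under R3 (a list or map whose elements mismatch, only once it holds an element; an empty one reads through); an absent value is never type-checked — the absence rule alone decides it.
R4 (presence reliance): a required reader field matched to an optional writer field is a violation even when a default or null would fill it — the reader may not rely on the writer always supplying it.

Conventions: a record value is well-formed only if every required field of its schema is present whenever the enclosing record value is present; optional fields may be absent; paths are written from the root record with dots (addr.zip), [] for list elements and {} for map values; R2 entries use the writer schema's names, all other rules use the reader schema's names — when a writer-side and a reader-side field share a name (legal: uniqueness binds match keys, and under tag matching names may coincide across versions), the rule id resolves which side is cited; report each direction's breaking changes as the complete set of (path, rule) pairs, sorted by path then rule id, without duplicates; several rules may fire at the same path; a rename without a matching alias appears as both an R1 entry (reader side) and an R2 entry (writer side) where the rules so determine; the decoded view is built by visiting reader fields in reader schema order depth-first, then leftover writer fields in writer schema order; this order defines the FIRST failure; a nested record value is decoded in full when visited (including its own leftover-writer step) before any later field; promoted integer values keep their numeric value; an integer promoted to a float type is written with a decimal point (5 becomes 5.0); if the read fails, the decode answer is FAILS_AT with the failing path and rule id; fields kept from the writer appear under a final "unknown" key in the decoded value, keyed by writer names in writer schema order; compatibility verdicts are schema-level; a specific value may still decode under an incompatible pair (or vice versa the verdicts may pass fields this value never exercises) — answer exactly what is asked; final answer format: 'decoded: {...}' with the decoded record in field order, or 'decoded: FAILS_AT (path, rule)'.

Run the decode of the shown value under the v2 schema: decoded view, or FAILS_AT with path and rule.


arrows below run writer -> reader for Session
decoding the Session value with the v2 reader:
  attrs := null (missing; optional => null)
  audit.duration := -7 (from writer id)
  audit.title := null (missing; optional => null)
  audit.nickname := "alpha"
  read fails at audit.enabled under R1 (no fill)
  => FAILS_AT (audit.enabled, R1)
diffs on Session not affecting the asked answer:
  field title in record Meta: type string changed to float32 (its default is dropped) -> affects the rule determinations only; this particular Session value decodes identically
  renamed field id to duration in record Meta (alias id declared on the renamed field) -> triggers nothing under the printed rules; the Session answer is the same either way

decoded: FAILS_AT (audit.enabled, R1)


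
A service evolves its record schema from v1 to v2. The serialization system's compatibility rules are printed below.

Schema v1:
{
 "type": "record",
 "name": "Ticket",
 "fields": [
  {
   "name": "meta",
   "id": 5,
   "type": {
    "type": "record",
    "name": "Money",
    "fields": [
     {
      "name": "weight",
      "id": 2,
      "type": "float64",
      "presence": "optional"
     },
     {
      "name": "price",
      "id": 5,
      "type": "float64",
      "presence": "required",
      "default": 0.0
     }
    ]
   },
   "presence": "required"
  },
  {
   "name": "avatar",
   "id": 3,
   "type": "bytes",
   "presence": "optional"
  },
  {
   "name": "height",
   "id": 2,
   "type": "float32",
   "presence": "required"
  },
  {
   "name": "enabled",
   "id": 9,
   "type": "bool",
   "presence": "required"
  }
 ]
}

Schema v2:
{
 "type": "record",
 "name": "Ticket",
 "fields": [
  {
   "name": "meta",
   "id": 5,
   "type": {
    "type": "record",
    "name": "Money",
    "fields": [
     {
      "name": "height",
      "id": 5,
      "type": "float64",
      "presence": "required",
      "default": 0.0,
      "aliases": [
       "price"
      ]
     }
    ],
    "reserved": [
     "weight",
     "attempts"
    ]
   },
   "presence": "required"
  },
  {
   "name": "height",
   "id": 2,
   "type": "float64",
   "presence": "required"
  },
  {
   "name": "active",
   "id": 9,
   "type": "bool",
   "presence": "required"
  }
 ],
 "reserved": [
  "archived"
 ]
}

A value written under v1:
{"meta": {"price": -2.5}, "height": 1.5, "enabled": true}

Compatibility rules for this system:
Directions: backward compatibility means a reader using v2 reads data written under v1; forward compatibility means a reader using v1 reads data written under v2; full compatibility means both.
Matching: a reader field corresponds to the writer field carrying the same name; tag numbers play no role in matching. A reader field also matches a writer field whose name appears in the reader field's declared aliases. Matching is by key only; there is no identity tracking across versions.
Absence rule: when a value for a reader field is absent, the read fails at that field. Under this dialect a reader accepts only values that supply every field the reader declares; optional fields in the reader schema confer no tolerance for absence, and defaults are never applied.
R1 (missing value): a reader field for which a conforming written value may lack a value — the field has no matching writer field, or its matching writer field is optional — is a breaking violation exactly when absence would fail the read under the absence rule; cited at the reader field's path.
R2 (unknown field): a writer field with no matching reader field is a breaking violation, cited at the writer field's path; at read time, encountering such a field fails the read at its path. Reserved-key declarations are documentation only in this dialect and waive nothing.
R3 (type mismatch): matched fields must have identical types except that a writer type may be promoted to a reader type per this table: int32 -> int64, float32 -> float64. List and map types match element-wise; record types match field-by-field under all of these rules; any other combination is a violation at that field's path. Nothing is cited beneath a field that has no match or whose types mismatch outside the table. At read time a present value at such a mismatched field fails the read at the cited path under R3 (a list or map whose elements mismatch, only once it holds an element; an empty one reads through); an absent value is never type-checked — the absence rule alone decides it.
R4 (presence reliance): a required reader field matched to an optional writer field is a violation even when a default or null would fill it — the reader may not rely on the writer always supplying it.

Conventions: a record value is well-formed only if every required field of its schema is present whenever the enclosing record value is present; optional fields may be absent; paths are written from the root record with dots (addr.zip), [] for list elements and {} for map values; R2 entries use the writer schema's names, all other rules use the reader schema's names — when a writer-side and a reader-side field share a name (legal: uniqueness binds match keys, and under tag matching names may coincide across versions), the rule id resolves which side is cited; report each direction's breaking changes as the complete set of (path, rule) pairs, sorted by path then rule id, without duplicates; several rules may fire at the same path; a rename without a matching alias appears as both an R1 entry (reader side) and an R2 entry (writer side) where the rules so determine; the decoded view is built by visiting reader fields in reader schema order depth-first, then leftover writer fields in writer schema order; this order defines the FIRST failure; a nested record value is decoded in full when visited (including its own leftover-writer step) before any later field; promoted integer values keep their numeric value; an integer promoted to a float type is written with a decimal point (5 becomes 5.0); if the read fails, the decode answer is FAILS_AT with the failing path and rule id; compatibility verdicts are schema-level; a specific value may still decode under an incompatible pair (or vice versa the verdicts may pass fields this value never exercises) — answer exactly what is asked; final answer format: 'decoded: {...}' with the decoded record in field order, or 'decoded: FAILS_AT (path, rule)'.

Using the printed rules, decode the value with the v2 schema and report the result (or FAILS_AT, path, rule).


in Ticket below, arrows point writer -> reader
decode (reader v2):
  meta.height := -2.5 (from writer price)
  height := 1.5 (float32 -> float64)
  read fails at active under R1 (no fill)
  => FAILS_AT (active, R1)
remaining Ticket differences; none change what is asked:
  renamed field price to height in record Money (alias price declared on the renamed field) -> shifts the Ticket verdicts, not this decode
  field height in record Ticket: type float32 changed to float64 -> shifts the Ticket verdicts, not this decode

decoded: FAILS_AT (active, R1)


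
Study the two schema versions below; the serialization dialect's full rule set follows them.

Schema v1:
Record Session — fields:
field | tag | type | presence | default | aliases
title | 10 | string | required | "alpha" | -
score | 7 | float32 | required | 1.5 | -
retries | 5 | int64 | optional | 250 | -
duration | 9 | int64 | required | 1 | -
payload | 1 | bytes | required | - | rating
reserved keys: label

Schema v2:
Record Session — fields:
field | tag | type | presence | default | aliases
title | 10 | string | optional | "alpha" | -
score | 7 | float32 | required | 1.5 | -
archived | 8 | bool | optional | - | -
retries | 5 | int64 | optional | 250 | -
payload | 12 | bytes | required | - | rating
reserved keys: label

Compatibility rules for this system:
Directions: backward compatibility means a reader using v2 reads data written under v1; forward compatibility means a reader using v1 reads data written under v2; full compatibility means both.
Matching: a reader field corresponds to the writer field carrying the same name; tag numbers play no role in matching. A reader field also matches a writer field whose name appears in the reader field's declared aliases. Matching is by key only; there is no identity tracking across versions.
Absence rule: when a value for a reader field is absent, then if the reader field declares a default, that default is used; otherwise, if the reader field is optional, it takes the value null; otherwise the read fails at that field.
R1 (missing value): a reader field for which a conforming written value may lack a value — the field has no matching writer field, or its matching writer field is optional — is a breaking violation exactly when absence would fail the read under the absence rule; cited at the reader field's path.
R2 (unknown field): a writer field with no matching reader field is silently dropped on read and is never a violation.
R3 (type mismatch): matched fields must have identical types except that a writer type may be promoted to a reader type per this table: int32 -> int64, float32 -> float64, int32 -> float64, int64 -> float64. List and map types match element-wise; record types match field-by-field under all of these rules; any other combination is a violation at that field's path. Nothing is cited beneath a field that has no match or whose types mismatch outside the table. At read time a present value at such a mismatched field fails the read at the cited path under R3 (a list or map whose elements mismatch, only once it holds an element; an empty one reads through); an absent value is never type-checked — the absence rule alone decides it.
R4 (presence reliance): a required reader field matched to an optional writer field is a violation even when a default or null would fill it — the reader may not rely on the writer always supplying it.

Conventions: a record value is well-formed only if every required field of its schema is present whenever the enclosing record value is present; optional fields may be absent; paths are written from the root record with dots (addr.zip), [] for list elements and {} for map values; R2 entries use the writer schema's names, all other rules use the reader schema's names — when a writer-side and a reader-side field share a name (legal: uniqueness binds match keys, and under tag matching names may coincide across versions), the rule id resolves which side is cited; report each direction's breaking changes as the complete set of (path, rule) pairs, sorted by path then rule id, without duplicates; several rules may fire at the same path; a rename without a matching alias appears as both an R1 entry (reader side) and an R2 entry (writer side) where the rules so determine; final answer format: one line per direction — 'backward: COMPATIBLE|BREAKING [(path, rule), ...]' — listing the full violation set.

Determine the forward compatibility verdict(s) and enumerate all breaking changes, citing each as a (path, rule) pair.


forward: BREAKING [(title, R4)]

in Session below, arrows point writer -> reader
checking forward for Session: reader v1 against writer v2:
  writer optional, string -> string: reader title maps from writer title
  writer required, float32 -> float32: reader score maps from writer score
  writer optional, int64 -> int64: reader retries maps from writer retries
  no writer field matches reader duration
  writer required, bytes -> bytes: reader payload maps from writer payload
  archived (writer side), unknown to reader
  R4 fires at title
  forward on Session therefore BREAKING (1)
remaining Session differences; none change what is asked:
  field payload in record Session: tag 1 changed to 12 -> no rule fires on it in Session's dialect; the asked verdict holds
  added field archived to record Session: optional bool, tag 8 (in v2 it sits immediately before retries) -> no rule fires on it in Session's dialect; the asked verdict holds
  removed field duration from record Session -> no rule fires on it in Session's dialect; the asked verdict holds


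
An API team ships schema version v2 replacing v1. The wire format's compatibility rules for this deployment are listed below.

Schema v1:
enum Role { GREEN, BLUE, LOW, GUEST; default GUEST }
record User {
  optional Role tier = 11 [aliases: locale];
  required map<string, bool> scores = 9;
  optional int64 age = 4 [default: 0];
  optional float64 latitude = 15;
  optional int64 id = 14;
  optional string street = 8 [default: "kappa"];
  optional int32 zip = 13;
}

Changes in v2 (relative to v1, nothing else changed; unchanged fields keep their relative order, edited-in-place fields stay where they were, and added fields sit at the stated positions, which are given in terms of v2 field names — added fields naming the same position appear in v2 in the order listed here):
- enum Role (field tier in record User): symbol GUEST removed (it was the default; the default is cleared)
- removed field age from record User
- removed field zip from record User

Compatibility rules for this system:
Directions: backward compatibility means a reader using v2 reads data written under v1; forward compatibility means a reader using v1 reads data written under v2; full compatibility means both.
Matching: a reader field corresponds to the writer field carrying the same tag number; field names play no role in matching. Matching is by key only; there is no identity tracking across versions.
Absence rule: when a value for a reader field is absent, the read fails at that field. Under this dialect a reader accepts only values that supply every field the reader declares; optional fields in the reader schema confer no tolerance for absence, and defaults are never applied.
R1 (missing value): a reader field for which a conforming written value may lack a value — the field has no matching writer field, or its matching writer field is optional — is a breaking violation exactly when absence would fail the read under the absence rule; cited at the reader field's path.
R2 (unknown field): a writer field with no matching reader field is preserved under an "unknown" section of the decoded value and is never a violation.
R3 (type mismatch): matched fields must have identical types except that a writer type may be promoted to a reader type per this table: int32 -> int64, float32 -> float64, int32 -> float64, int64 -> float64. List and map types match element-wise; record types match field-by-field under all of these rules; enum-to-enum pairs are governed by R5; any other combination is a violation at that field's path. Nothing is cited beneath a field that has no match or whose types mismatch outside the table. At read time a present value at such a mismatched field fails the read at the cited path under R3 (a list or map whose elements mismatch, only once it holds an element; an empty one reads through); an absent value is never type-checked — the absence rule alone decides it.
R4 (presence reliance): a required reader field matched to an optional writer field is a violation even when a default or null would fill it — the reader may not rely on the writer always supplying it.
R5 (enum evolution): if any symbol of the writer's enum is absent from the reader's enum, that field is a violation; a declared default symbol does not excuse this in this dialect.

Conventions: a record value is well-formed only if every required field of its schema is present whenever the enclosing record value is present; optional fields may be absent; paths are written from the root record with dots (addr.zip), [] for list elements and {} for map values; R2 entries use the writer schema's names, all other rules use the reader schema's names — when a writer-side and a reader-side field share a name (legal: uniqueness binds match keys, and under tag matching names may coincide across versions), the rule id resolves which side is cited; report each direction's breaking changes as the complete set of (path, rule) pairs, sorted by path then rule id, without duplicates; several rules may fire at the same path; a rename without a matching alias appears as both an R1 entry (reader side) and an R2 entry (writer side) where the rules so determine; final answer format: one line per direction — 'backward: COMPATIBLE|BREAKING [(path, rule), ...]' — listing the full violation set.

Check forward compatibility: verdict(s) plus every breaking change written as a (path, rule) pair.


the writer's type comes first in each User pair
forward analysis of User with v1 as reader and v2 as writer:
  tier <- tier (Role -> Role, writer optional)
  scores <- scores (map<string, bool> -> map<string, bool>, writer required)
  no writer field matches reader age
  latitude <- latitude (float64 -> float64, writer optional)
  id <- id (int64 -> int64, writer optional)
  street <- street (string -> string, writer optional)
  no writer field matches reader zip
  rule R1 violated at age
  rule R1 violated at id
  rule R1 violated at latitude
  rule R1 violated at street
  rule R1 violated at tier
  rule R1 violated at zip
  => 6 violation(s): forward is BREAKING for User
checking off the User differences that do not matter here:
  enum Role (field tier in record User): symbol GUEST removed (it was the default; the default is cleared) -> fires only in the backward direction of User, which is not asked here
  removed field age from record User -> fires only in the backward direction of User, which is not asked here
  removed field zip from record User -> fires only in the backward direction of User, which is not asked here

forward: BREAKING [(age, R1), (id, R1), (latitude, R1), (street, R1), (tier, R1), (zip, R1)]


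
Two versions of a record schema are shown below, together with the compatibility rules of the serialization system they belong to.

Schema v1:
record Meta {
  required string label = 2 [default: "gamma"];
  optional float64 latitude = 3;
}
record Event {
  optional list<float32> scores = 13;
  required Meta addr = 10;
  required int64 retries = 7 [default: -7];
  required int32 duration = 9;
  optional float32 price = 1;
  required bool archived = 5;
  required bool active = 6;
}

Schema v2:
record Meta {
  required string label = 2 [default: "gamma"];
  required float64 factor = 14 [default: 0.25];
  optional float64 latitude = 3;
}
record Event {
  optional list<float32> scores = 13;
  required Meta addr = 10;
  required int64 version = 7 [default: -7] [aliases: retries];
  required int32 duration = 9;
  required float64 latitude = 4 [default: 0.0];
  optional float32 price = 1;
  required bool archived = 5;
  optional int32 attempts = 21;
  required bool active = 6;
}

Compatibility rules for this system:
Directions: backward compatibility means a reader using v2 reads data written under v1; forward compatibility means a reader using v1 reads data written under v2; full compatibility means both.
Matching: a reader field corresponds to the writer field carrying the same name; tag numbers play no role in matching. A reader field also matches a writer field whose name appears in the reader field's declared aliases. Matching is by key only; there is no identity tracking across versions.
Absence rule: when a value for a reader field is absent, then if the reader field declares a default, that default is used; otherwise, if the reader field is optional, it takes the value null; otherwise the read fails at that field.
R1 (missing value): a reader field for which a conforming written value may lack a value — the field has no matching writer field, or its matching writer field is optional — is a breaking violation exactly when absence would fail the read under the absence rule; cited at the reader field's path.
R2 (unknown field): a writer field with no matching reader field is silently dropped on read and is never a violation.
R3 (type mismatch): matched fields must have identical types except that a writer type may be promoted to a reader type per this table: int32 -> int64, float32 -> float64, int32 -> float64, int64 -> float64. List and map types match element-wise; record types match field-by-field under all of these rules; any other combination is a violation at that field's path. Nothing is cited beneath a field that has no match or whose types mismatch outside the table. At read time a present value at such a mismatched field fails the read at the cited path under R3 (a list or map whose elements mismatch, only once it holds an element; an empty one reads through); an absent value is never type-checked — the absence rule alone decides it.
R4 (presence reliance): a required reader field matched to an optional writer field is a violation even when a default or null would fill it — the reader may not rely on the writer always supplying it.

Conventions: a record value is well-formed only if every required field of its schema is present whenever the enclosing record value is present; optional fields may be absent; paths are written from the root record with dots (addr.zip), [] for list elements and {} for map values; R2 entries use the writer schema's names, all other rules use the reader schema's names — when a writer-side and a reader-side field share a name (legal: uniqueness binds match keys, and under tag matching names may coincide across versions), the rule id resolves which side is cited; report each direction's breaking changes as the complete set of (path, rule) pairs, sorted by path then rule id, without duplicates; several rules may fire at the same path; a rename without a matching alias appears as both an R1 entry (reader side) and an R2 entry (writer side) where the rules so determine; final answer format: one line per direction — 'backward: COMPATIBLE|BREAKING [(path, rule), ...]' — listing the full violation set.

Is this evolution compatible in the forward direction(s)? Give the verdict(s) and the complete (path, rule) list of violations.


the writer's type comes first in each Event pair
forward on Event — v1 reading data written by v2:
  list<float32> -> list<float32>, writer optional: scores aligns to scores
  Meta -> Meta, writer required: addr aligns to addr
  no writer field matches reader retries
  int32 -> int32, writer required: duration aligns to duration
  float32 -> float32, writer optional: price aligns to price
  bool -> bool, writer required: archived aligns to archived
  bool -> bool, writer required: active aligns to active
  writer version: unknown to reader
  writer latitude: unknown to reader
  writer attempts: unknown to reader
  string -> string, writer required: addr.label aligns to addr.label
  float64 -> float64, writer optional: addr.latitude aligns to addr.latitude
  writer addr.factor: unknown to reader
  => forward verdict for Event: COMPATIBLE, no violations
diffs on Event not affecting the asked answer:
  added field factor to record Meta: required float64, tag 14, default 0.25 (in v2 it sits immediately before latitude) -> no rule fires on it in Event's dialect; the asked verdict holds
  renamed field retries to version in record Event (alias retries declared on the renamed field) -> no rule fires on it in Event's dialect; the asked verdict holds
  added field latitude to record Event: required float64, tag 4, default 0.0 (in v2 it sits immediately before price) -> no rule fires on it in Event's dialect; the asked verdict holds
  added field attempts to record Event: optional int32, tag 21 (in v2 it sits immediately before active) -> no rule fires on it in Event's dialect; the asked verdict holds

forward: COMPATIBLE []


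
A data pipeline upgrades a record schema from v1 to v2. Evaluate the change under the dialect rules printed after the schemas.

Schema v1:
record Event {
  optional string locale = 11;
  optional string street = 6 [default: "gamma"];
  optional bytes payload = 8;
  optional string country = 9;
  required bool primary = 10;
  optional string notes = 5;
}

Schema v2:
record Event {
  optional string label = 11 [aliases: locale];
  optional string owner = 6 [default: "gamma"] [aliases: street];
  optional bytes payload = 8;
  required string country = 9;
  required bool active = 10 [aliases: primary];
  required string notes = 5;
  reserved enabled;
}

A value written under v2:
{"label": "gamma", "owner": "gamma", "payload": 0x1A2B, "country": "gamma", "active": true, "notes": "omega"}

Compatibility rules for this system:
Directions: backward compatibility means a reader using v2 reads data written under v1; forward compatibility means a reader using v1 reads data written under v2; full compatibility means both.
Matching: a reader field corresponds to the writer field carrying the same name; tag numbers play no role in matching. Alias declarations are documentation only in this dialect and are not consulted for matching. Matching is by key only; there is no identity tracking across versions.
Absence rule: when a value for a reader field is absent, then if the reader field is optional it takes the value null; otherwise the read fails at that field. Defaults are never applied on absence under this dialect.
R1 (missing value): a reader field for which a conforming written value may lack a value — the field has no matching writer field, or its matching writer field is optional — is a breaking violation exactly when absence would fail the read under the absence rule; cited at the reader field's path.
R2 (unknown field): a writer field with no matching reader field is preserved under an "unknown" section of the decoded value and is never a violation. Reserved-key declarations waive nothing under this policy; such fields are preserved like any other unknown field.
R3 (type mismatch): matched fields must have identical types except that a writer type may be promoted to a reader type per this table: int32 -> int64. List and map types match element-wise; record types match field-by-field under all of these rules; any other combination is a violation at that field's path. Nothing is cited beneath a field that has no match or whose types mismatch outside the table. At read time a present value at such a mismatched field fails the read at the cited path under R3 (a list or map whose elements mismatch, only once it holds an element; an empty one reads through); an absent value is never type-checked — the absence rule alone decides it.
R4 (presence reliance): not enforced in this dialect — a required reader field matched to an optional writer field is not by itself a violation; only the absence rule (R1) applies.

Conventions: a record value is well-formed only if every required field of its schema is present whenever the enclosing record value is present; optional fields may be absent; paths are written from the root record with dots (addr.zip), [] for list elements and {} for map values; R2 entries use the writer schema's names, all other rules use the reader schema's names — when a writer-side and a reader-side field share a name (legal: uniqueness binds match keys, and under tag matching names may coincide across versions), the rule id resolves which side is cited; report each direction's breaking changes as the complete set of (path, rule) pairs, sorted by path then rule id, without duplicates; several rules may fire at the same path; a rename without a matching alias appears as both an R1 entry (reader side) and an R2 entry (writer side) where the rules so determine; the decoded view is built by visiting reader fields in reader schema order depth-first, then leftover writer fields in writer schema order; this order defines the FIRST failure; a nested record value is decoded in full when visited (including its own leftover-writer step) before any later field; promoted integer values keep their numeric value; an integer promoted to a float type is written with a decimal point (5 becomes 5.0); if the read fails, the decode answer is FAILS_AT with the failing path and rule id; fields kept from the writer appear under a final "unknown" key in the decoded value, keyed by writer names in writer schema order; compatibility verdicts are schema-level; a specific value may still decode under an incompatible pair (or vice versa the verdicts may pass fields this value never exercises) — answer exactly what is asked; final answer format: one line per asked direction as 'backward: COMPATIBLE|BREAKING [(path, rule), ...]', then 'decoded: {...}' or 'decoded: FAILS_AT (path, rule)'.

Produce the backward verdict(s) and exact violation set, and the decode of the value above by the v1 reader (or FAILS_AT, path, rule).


backward: BREAKING [(active, R1), (country, R1), (notes, R1)]; decoded: FAILS_AT (primary, R1)

the writer's type comes first in each Event pair
backward analysis of Event with v2 as reader and v1 as writer:
  label has no writer counterpart
  owner has no writer counterpart
  payload: bytes -> bytes, writer optional; from payload
  country: string -> string, writer optional; from country
  active has no writer counterpart
  notes: string -> string, writer optional; from notes
  leftover writer field: locale
  leftover writer field: street
  leftover writer field: primary
  breaking: (active, R1)
  breaking: (country, R1)
  breaking: (notes, R1)
  => backward: BREAKING (3)
decode walk for Event under reader schema v1:
  locale := null (absent, optional -> null)
  street := null (absent, optional -> null)
  payload := 0x1A2B
  country := "gamma"
  read fails at primary under R1 (no fill)
  => FAILS_AT (primary, R1)
diffs on Event not affecting the asked answer:
  renamed field locale to label in record Event (alias locale declared on the renamed field) -> triggers nothing under Event's printed rules — same verdict
  renamed field street to owner in record Event (alias street declared on the renamed field) -> triggers nothing under Event's printed rules — same verdict


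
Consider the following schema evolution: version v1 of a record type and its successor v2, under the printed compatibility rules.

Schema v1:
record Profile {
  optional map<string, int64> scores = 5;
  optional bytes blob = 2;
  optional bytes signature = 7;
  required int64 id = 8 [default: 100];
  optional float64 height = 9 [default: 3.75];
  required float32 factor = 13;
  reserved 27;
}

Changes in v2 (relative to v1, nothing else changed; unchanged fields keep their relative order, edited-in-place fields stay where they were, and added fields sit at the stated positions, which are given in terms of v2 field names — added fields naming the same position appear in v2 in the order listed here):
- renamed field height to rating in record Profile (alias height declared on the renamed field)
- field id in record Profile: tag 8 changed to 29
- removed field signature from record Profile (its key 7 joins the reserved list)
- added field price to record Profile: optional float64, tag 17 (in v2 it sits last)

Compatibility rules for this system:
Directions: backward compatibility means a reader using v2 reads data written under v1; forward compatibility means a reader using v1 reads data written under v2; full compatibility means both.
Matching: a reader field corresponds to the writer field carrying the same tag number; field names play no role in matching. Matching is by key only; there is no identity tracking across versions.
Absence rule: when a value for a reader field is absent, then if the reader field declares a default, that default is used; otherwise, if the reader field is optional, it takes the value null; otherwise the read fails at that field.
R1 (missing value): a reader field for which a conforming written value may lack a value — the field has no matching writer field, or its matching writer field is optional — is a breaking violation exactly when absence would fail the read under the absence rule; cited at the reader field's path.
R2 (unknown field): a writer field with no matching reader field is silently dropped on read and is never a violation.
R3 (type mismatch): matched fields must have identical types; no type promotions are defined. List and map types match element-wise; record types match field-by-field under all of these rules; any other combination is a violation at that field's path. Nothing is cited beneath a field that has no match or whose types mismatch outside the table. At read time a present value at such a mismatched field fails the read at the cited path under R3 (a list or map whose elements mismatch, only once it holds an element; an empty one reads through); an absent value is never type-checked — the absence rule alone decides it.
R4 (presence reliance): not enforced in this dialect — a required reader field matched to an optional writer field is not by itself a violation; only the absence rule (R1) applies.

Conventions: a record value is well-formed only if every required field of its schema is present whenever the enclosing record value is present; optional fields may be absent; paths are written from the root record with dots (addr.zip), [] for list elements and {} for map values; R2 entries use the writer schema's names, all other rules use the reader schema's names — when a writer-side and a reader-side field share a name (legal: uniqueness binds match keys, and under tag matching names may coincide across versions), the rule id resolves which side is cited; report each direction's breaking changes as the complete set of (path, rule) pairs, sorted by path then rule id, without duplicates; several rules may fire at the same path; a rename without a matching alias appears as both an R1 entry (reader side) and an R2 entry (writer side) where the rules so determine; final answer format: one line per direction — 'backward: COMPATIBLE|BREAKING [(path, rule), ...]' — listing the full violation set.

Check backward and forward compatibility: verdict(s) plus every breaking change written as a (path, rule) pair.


backward: COMPATIBLE []; forward: COMPATIBLE []

in Profile below, arrows point writer -> reader
backward analysis of Profile with v2 as reader and v1 as writer:
  scores <- scores (map<string, int64> -> map<string, int64>, writer optional)
  blob <- blob (bytes -> bytes, writer optional)
  id: no writer-side match
  rating <- height (float64 -> float64, writer optional)
  factor <- factor (float32 -> float32, writer required)
  price: no writer-side match
  signature (writer side), unknown to reader
  id (writer side), unknown to reader
  nothing fires on Profile: backward is COMPATIBLE
forward analysis of Profile with v1 as reader and v2 as writer:
  scores <- scores (map<string, int64> -> map<string, int64>, writer optional)
  blob <- blob (bytes -> bytes, writer optional)
  signature: no writer-side match
  id: no writer-side match
  height <- rating (float64 -> float64, writer optional)
  factor <- factor (float32 -> float32, writer required)
  id (writer side), unknown to reader
  price (writer side), unknown to reader
  nothing fires on Profile: forward is COMPATIBLE
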